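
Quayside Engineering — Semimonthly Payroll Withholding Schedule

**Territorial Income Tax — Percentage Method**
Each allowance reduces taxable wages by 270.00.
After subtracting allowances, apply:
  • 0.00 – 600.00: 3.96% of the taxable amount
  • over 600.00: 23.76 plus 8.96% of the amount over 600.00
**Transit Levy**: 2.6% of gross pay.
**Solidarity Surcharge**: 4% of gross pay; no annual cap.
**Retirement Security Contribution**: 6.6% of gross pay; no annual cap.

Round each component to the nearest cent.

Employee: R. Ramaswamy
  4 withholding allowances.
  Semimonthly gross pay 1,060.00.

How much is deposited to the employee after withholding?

920.08

Territorial Income Tax: taxable = 1,060.00 − 4×270.00 = -20.00
  Taxable ≤ 0 → 0.00
Transit Levy: 2.6% × 1,060.00 = 27.56
Solidarity Surcharge: 4% × 1,060.00 = 42.40
Retirement Security Contribution: 6.6% × 1,060.00 = 69.96
Total withheld: 0.00 + 27.56 + 42.40 + 69.96 = 139.92
Net pay: 1,060.00 − 139.92 = 920.08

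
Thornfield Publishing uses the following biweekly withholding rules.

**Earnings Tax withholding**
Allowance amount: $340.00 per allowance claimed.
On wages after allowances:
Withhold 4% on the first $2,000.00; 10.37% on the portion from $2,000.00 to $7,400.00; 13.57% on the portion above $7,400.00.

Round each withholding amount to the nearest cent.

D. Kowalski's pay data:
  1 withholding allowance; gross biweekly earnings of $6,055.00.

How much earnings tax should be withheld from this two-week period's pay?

$465.25

Earnings Tax: taxable = $6,055.00 − 1×$340.00 = $5,715.00
  $80.00 + 10.37% × ($5,715.00 − $2,000.00) = $80.00 + 10.37% × $3,715.00 = $465.25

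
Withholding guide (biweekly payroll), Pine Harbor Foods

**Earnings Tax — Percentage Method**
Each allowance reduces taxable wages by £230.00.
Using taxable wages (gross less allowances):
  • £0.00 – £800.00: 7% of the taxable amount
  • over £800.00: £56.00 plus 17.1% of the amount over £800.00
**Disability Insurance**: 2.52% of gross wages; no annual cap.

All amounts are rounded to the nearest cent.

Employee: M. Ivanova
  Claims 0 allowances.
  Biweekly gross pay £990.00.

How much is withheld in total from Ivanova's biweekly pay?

Earnings Tax: taxable = £990.00
  £56.00 + 17.1% × (£990.00 − £800.00) = £56.00 + 17.1% × £190.00 = £88.49
Disability Insurance: 2.52% × £990.00 = £24.95
Total: £88.49 + £24.95 = £113.44

£113.44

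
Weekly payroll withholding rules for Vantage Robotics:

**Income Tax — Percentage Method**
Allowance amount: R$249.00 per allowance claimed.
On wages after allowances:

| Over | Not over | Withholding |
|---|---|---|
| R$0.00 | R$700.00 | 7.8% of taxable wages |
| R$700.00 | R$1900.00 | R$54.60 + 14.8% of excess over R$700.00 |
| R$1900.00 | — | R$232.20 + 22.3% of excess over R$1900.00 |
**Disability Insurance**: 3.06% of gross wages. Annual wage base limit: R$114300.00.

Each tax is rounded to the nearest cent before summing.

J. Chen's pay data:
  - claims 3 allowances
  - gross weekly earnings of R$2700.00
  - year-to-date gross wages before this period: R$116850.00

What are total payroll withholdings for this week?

R$244.02

Income Tax: taxable = R$2700.00 − 3×R$249.00 = R$1953.00
  R$232.20 + 22.3% × (R$1953.00 − R$1900.00) = R$232.20 + 22.3% × R$53.00 = R$244.02
Disability Insurance: YTD R$116850.00 ≥ cap R$114300.00 → R$0.00
Total: R$244.02 + R$0.00 = R$244.02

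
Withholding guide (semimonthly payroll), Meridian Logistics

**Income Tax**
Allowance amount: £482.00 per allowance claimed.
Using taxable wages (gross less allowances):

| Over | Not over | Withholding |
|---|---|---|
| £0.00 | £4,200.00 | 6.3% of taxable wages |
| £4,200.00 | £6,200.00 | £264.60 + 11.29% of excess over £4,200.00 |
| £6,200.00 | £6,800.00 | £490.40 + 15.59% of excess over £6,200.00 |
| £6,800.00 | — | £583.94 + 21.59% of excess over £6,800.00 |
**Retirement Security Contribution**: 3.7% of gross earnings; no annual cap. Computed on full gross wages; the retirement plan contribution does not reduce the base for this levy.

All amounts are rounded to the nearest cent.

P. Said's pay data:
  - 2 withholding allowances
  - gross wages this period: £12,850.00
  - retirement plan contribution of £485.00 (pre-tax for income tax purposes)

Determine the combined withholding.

Income Tax: taxable = £12,850.00 − £485.00 − 2×£482.00 = £11,401.00
  £583.94 + 21.59% × (£11,401.00 − £6,800.00) = £583.94 + 21.59% × £4,601.00 = £1,577.30
Retirement Security Contribution: 3.7% × £12,850.00 = £475.45
Total: £1,577.30 + £475.45 = £2,052.75

£2,052.75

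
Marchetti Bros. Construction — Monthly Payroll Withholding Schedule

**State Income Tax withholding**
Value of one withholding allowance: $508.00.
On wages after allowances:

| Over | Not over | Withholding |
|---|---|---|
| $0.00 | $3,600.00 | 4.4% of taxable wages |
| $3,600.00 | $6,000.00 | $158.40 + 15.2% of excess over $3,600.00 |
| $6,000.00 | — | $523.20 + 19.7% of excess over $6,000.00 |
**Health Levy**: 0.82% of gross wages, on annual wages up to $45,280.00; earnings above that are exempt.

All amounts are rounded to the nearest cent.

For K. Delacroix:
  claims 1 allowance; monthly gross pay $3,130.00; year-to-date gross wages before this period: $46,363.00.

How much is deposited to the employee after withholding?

State Income Tax: taxable = $3,130.00 − 1×$508.00 = $2,622.00
  4.4% × $2,622.00 = $115.37
Health Levy: YTD $46,363.00 ≥ cap $45,280.00 → $0.00
Total withheld: $115.37 + $0.00 = $115.37
Net pay: $3,130.00 − $115.37 = $3,014.63

$3,014.63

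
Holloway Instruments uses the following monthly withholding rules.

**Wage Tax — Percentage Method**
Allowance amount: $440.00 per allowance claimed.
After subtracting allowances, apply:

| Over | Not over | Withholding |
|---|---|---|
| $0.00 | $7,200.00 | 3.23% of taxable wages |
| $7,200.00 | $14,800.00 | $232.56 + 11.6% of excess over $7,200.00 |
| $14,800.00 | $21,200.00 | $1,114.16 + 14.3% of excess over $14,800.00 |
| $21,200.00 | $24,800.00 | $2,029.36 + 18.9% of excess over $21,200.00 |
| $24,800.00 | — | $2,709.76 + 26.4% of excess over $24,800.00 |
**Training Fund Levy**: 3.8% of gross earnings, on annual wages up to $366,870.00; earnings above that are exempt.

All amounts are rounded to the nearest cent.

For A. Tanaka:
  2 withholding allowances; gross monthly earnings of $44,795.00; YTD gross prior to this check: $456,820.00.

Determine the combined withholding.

$7,756.12

Wage Tax: taxable = $44,795.00 − 2×$440.00 = $43,915.00
  $2,709.76 + 26.4% × ($43,915.00 − $24,800.00) = $2,709.76 + 26.4% × $19,115.00 = $7,756.12
Training Fund Levy: YTD $456,820.00 ≥ cap $366,870.00 → $0.00
Total: $7,756.12 + $0.00 = $7,756.12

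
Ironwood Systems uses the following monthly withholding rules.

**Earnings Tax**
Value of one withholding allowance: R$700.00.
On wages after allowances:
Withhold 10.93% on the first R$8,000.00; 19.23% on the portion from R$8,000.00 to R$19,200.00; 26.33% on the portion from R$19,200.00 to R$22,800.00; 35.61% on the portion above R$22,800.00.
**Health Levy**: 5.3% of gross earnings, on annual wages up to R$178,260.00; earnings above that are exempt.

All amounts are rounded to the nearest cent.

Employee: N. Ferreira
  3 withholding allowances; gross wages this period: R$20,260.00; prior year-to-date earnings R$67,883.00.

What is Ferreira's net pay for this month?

Earnings Tax: taxable = R$20,260.00 − 3×R$700.00 = R$18,160.00
  R$874.40 + 19.23% × (R$18,160.00 − R$8,000.00) = R$874.40 + 19.23% × R$10,160.00 = R$2,828.17
Health Levy: 5.3% × R$20,260.00 = R$1,073.78
Total withheld: R$2,828.17 + R$1,073.78 = R$3,901.95
Net pay: R$20,260.00 − R$3,901.95 = R$16,358.05

R$16,358.05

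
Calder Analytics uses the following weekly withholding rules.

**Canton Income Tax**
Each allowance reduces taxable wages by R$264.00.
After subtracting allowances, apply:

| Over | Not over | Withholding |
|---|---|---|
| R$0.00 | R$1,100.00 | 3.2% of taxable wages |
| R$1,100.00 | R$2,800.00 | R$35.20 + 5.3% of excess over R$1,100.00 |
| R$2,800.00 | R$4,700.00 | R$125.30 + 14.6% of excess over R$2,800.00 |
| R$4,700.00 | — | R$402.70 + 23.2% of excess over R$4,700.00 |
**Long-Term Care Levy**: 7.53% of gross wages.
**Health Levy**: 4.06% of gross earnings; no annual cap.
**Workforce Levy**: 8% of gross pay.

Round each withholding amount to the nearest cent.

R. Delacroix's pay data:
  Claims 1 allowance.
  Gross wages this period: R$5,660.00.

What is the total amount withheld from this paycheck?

Canton Income Tax: taxable = R$5,660.00 − 1×R$264.00 = R$5,396.00
  R$402.70 + 23.2% × (R$5,396.00 − R$4,700.00) = R$402.70 + 23.2% × R$696.00 = R$564.17
Long-Term Care Levy: 7.53% × R$5,660.00 = R$426.20
Health Levy: 4.06% × R$5,660.00 = R$229.80
Workforce Levy: 8% × R$5,660.00 = R$452.80
Total: R$564.17 + R$426.20 + R$229.80 + R$452.80 = R$1,672.97

R$1,672.97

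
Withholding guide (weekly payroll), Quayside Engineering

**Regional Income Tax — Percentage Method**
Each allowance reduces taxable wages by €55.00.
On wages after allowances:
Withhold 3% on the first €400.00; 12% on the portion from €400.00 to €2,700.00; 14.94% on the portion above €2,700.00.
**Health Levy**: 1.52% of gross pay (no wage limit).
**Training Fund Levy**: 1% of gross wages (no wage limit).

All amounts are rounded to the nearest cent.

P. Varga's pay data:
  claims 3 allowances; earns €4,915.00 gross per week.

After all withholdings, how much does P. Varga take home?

Regional Income Tax: taxable = €4,915.00 − 3×€55.00 = €4,750.00
  €288.00 + 14.94% × (€4,750.00 − €2,700.00) = €288.00 + 14.94% × €2,050.00 = €594.27
Health Levy: 1.52% × €4,915.00 = €74.71
Training Fund Levy: 1% × €4,915.00 = €49.15
Total withheld: €594.27 + €74.71 + €49.15 = €718.13
Net pay: €4,915.00 − €718.13 = €4,196.87

€4,196.87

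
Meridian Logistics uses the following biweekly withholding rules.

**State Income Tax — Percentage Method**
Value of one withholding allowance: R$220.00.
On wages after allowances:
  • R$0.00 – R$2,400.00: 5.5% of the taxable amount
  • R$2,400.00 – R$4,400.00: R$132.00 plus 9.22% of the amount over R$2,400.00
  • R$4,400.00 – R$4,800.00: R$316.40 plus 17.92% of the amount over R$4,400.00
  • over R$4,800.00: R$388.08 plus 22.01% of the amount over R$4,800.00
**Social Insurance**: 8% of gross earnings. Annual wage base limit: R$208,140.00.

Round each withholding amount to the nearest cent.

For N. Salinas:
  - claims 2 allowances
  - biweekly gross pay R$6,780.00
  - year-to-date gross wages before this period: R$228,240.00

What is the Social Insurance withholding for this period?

Social Insurance: YTD R$228,240.00 ≥ cap R$208,140.00 → R$0.00

R$0.00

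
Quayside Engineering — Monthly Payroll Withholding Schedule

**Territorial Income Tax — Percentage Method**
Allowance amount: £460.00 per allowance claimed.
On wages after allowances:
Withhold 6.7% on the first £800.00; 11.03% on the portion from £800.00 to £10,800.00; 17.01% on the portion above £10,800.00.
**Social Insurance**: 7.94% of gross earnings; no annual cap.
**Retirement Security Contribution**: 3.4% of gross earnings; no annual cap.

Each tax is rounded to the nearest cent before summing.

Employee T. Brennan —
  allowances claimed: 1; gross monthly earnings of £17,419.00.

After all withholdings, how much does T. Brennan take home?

£13,239.43

Territorial Income Tax: taxable = £17,419.00 − 1×£460.00 = £16,959.00
  £1,156.60 + 17.01% × (£16,959.00 − £10,800.00) = £1,156.60 + 17.01% × £6,159.00 = £2,204.25
Social Insurance: 7.94% × £17,419.00 = £1,383.07
Retirement Security Contribution: 3.4% × £17,419.00 = £592.25
Total withheld: £2,204.25 + £1,383.07 + £592.25 = £4,179.57
Net pay: £17,419.00 − £4,179.57 = £13,239.43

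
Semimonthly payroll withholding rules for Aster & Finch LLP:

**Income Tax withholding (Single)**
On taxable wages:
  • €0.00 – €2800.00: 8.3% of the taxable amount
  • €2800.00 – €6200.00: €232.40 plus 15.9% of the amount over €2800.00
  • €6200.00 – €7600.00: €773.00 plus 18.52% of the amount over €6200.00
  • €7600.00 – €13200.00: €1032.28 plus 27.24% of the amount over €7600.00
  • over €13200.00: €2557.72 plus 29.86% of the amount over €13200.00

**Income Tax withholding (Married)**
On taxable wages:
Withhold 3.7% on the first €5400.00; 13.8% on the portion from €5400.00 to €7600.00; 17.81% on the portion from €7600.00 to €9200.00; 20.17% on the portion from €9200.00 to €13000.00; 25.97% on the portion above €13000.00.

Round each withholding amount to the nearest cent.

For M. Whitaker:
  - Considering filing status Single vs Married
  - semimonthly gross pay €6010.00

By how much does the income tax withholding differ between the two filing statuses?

€458.81

Income Tax (Single): taxable = €6010.00
  €232.40 + 15.9% × (€6010.00 − €2800.00) = €232.40 + 15.9% × €3210.00 = €742.79
Income Tax (Married): taxable = €6010.00
  €199.80 + 13.8% × (€6010.00 − €5400.00) = €199.80 + 13.8% × €610.00 = €283.98
Difference: |€742.79 − €283.98| = €458.81 (higher under Single)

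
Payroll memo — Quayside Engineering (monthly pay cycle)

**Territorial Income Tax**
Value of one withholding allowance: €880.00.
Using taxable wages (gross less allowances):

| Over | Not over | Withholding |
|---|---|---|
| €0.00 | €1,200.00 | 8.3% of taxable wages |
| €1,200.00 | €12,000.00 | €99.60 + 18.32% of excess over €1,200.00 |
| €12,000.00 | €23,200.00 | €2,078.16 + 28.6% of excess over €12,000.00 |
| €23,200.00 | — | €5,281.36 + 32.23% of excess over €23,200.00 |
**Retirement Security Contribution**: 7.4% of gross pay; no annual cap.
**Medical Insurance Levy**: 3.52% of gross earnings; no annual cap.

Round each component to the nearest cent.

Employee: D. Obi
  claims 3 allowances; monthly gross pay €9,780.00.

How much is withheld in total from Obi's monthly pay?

€2,255.79

Territorial Income Tax: taxable = €9,780.00 − 3×€880.00 = €7,140.00
  €99.60 + 18.32% × (€7,140.00 − €1,200.00) = €99.60 + 18.32% × €5,940.00 = €1,187.81
Retirement Security Contribution: 7.4% × €9,780.00 = €723.72
Medical Insurance Levy: 3.52% × €9,780.00 = €344.26
Total: €1,187.81 + €723.72 + €344.26 = €2,255.79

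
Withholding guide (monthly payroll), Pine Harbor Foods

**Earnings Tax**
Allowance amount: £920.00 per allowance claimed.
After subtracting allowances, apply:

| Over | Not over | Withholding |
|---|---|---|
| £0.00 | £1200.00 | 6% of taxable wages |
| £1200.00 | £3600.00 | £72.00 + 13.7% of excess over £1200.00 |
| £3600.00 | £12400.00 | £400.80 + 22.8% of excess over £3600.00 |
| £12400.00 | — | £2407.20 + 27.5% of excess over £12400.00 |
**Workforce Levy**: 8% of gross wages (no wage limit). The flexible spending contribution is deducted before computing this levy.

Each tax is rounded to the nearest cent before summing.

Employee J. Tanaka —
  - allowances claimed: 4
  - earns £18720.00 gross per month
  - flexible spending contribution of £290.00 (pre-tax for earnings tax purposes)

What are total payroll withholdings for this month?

£4527.85

Earnings Tax: taxable = £18720.00 − £290.00 − 4×£920.00 = £14750.00
  £2407.20 + 27.5% × (£14750.00 − £12400.00) = £2407.20 + 27.5% × £2350.00 = £3053.45
Workforce Levy: 8% × £18430.00 = £1474.40
Total: £3053.45 + £1474.40 = £4527.85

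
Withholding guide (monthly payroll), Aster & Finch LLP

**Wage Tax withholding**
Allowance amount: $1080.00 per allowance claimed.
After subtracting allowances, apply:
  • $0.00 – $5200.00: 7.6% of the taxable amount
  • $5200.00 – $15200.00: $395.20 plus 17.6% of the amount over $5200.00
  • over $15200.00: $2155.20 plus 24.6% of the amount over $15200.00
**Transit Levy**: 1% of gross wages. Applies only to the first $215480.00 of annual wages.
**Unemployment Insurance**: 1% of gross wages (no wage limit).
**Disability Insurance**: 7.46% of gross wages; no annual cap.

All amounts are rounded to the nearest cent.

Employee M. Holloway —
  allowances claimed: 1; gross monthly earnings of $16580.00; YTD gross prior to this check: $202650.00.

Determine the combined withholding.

$3759.97

Wage Tax: taxable = $16580.00 − 1×$1080.00 = $15500.00
  $2155.20 + 24.6% × ($15500.00 − $15200.00) = $2155.20 + 24.6% × $300.00 = $2229.00
Transit Levy: cap $215480.00 − YTD $202650.00 = $12830.00 subject; 1% × $12830.00 = $128.30
Unemployment Insurance: 1% × $16580.00 = $165.80
Disability Insurance: 7.46% × $16580.00 = $1236.87
Total: $2229.00 + $128.30 + $165.80 + $1236.87 = $3759.97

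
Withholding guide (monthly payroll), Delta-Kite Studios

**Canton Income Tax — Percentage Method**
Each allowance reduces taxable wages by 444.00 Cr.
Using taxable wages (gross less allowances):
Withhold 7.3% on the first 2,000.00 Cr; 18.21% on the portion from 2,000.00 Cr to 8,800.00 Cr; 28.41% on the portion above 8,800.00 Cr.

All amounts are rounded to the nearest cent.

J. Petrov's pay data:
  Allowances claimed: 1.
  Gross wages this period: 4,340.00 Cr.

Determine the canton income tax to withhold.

Canton Income Tax: taxable = 4,340.00 Cr − 1×444.00 Cr = 3,896.00 Cr
  146.00 Cr + 18.21% × (3,896.00 Cr − 2,000.00 Cr) = 146.00 Cr + 18.21% × 1,896.00 Cr = 491.26 Cr

491.26 Cr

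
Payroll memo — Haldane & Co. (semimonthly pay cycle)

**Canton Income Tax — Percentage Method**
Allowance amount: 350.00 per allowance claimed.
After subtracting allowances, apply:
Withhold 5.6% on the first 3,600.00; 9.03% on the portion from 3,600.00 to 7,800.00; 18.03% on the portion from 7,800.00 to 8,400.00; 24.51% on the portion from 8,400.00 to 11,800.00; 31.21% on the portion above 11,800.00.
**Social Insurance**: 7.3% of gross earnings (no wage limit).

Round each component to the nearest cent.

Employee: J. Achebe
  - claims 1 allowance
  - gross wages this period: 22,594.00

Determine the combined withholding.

Canton Income Tax: taxable = 22,594.00 − 1×350.00 = 22,244.00
  1,522.38 + 31.21% × (22,244.00 − 11,800.00) = 1,522.38 + 31.21% × 10,444.00 = 4,781.95
Social Insurance: 7.3% × 22,594.00 = 1,649.36
Total: 4,781.95 + 1,649.36 = 6,431.31

6,431.31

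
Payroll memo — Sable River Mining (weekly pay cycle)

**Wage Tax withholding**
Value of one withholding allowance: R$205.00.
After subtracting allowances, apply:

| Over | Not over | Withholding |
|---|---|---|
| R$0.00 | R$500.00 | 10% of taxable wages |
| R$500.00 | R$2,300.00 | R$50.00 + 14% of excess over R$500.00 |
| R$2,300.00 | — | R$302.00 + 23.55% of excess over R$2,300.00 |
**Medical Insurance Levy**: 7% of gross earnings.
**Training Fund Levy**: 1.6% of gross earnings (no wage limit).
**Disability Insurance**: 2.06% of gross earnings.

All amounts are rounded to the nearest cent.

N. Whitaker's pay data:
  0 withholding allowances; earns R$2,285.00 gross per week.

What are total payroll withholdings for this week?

Wage Tax: taxable = R$2,285.00
  R$50.00 + 14% × (R$2,285.00 − R$500.00) = R$50.00 + 14% × R$1,785.00 = R$299.90
Medical Insurance Levy: 7% × R$2,285.00 = R$159.95
Training Fund Levy: 1.6% × R$2,285.00 = R$36.56
Disability Insurance: 2.06% × R$2,285.00 = R$47.07
Total: R$299.90 + R$159.95 + R$36.56 + R$47.07 = R$543.48

R$543.48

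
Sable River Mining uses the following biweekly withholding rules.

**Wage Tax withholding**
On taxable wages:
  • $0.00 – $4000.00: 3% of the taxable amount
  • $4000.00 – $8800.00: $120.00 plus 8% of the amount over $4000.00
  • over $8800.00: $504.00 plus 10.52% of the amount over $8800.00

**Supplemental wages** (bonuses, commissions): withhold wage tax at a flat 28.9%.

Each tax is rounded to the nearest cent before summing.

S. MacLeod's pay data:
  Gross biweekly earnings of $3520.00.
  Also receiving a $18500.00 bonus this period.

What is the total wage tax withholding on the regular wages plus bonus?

$5452.10

Wage Tax: taxable = $3520.00
  3% × $3520.00 = $105.60
Supplemental (28.9% flat on bonus): 28.9% × $18500.00 = $5346.50
Total wage tax: $105.60 + $5346.50 = $5452.10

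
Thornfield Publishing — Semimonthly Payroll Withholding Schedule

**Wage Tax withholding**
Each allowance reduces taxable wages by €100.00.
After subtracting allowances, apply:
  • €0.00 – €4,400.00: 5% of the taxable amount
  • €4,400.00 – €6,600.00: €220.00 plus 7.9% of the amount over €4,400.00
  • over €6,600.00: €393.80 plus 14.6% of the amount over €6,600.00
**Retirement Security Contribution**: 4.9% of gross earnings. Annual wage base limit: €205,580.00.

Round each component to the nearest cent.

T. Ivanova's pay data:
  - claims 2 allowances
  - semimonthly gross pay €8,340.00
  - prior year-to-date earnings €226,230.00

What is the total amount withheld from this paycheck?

Wage Tax: taxable = €8,340.00 − 2×€100.00 = €8,140.00
  €393.80 + 14.6% × (€8,140.00 − €6,600.00) = €393.80 + 14.6% × €1,540.00 = €618.64
Retirement Security Contribution: YTD €226,230.00 ≥ cap €205,580.00 → €0.00
Total: €618.64 + €0.00 = €618.64

€618.64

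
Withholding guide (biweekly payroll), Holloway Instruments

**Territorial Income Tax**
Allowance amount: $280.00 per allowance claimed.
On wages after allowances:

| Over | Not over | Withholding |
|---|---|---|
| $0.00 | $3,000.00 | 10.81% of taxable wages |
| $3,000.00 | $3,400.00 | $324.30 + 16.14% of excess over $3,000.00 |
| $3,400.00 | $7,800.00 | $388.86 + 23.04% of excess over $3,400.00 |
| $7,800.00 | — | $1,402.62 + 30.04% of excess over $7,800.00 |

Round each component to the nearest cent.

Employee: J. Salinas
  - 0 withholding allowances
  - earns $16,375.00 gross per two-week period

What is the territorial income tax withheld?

$3,978.55

Territorial Income Tax: taxable = $16,375.00
  $1,402.62 + 30.04% × ($16,375.00 − $7,800.00) = $1,402.62 + 30.04% × $8,575.00 = $3,978.55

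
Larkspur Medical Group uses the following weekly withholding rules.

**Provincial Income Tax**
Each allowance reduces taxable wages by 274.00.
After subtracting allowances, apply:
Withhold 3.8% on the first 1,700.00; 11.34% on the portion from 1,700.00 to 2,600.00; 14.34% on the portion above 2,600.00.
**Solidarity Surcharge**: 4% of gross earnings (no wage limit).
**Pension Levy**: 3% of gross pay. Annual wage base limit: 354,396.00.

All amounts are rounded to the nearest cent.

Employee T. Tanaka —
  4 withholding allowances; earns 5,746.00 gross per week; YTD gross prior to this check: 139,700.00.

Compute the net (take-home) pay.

4,883.15

Provincial Income Tax: taxable = 5,746.00 − 4×274.00 = 4,650.00
  166.66 + 14.34% × (4,650.00 − 2,600.00) = 166.66 + 14.34% × 2,050.00 = 460.63
Solidarity Surcharge: 4% × 5,746.00 = 229.84
Pension Levy: 3% × 5,746.00 = 172.38
Total withheld: 460.63 + 229.84 + 172.38 = 862.85
Net pay: 5,746.00 − 862.85 = 4,883.15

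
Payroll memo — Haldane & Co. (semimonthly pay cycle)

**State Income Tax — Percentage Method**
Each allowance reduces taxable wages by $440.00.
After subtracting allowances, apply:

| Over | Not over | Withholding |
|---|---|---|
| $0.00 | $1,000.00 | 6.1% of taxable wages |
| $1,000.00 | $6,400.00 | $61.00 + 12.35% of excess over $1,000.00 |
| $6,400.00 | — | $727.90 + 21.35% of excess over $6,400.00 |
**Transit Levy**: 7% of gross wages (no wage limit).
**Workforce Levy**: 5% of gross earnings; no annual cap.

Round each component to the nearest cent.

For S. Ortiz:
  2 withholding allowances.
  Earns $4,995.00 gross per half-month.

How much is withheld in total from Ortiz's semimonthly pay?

$1,045.10

State Income Tax: taxable = $4,995.00 − 2×$440.00 = $4,115.00
  $61.00 + 12.35% × ($4,115.00 − $1,000.00) = $61.00 + 12.35% × $3,115.00 = $445.70
Transit Levy: 7% × $4,995.00 = $349.65
Workforce Levy: 5% × $4,995.00 = $249.75
Total: $445.70 + $349.65 + $249.75 = $1,045.10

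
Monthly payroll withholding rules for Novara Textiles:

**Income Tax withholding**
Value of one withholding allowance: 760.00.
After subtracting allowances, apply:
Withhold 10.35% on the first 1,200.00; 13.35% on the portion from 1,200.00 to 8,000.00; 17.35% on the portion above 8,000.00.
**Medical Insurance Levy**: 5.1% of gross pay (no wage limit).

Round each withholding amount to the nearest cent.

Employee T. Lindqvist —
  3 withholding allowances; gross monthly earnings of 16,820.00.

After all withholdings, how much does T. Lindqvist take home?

Income Tax: taxable = 16,820.00 − 3×760.00 = 14,540.00
  1,032.00 + 17.35% × (14,540.00 − 8,000.00) = 1,032.00 + 17.35% × 6,540.00 = 2,166.69
Medical Insurance Levy: 5.1% × 16,820.00 = 857.82
Total withheld: 2,166.69 + 857.82 = 3,024.51
Net pay: 16,820.00 − 3,024.51 = 13,795.49

13,795.49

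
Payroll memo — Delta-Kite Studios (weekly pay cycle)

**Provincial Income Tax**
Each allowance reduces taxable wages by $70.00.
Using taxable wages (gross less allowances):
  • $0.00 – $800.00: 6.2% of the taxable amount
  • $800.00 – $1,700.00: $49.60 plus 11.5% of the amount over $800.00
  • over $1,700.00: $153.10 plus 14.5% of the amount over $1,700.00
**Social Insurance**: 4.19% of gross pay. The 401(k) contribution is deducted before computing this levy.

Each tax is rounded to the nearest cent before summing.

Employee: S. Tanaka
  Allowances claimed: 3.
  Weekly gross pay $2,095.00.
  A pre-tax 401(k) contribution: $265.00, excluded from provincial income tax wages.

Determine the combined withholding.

$220.58

Provincial Income Tax: taxable = $2,095.00 − $265.00 − 3×$70.00 = $1,620.00
  $49.60 + 11.5% × ($1,620.00 − $800.00) = $49.60 + 11.5% × $820.00 = $143.90
Social Insurance: 4.19% × $1,830.00 = $76.68
Total: $143.90 + $76.68 = $220.58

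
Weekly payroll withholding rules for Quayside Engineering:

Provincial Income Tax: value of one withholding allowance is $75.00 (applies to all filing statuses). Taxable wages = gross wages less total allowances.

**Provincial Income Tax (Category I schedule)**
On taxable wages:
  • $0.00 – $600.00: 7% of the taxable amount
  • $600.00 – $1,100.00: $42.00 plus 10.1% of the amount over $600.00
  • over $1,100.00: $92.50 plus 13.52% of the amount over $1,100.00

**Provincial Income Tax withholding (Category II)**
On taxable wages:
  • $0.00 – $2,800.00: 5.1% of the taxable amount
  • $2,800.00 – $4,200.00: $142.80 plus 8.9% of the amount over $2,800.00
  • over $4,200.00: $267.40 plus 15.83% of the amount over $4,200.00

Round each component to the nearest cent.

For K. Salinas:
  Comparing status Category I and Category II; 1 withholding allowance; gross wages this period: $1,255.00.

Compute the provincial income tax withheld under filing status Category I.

Provincial Income Tax (Category I): taxable = $1,255.00 − 1×$75.00 = $1,180.00
  $92.50 + 13.52% × ($1,180.00 − $1,100.00) = $92.50 + 13.52% × $80.00 = $103.32

$103.32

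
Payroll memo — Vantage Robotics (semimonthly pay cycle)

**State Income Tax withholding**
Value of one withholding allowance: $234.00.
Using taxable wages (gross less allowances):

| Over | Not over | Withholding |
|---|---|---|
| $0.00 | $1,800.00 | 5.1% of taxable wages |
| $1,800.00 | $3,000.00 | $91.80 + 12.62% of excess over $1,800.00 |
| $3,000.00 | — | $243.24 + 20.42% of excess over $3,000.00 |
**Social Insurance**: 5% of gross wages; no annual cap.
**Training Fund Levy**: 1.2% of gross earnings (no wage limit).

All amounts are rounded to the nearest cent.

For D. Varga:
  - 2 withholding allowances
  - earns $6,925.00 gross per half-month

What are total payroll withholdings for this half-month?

State Income Tax: taxable = $6,925.00 − 2×$234.00 = $6,457.00
  $243.24 + 20.42% × ($6,457.00 − $3,000.00) = $243.24 + 20.42% × $3,457.00 = $949.16
Social Insurance: 5% × $6,925.00 = $346.25
Training Fund Levy: 1.2% × $6,925.00 = $83.10
Total: $949.16 + $346.25 + $83.10 = $1,378.51

$1,378.51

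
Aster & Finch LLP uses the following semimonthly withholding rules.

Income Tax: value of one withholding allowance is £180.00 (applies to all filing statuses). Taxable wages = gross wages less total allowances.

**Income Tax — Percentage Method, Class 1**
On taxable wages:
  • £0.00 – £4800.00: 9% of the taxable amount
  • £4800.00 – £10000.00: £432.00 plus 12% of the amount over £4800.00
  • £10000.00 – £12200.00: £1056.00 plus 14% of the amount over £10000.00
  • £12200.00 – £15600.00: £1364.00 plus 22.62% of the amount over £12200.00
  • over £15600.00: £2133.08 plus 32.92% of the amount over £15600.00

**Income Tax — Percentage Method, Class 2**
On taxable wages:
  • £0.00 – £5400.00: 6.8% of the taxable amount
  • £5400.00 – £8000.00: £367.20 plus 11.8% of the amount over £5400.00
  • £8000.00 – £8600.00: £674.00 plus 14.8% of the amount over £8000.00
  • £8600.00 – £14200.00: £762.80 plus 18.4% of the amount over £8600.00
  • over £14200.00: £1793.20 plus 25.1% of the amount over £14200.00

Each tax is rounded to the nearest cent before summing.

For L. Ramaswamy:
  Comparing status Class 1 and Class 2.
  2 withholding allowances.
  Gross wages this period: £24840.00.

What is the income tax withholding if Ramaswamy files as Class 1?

£5056.38

Income Tax (Class 1): taxable = £24840.00 − 2×£180.00 = £24480.00
  £2133.08 + 32.92% × (£24480.00 − £15600.00) = £2133.08 + 32.92% × £8880.00 = £5056.38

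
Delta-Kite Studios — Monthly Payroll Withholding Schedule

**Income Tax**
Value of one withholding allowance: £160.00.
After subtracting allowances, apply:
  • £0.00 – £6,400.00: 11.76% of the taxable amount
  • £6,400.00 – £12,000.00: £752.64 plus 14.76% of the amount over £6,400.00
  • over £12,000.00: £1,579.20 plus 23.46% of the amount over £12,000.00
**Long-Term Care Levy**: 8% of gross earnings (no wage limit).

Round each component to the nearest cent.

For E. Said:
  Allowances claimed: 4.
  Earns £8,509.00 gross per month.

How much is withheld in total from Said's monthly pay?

Income Tax: taxable = £8,509.00 − 4×£160.00 = £7,869.00
  £752.64 + 14.76% × (£7,869.00 − £6,400.00) = £752.64 + 14.76% × £1,469.00 = £969.46
Long-Term Care Levy: 8% × £8,509.00 = £680.72
Total: £969.46 + £680.72 = £1,650.18

£1,650.18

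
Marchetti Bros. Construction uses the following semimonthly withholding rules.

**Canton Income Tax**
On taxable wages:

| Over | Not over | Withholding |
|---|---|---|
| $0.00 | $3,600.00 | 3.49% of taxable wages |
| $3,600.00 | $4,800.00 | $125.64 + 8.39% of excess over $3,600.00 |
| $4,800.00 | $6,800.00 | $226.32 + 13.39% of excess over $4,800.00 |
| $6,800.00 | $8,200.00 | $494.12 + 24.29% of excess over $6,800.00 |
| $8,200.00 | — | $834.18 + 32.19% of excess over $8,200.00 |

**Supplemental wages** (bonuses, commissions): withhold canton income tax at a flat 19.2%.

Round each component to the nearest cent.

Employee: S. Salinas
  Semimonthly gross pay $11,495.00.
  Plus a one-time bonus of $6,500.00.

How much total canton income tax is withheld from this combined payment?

Canton Income Tax: taxable = $11,495.00
  $834.18 + 32.19% × ($11,495.00 − $8,200.00) = $834.18 + 32.19% × $3,295.00 = $1,894.84
Supplemental (19.2% flat on bonus): 19.2% × $6,500.00 = $1,248.00
Total canton income tax: $1,894.84 + $1,248.00 = $3,142.84

$3,142.84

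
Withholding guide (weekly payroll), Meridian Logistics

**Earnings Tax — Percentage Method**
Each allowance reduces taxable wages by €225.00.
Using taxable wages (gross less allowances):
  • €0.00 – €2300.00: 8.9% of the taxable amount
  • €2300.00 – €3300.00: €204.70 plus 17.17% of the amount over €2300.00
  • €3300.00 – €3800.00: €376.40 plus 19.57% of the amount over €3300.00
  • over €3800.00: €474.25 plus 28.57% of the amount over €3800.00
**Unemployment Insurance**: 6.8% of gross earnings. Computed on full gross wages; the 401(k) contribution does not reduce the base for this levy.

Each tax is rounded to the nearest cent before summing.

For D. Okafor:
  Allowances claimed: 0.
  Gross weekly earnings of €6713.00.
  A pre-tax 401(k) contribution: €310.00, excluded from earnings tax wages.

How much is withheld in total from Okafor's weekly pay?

€1674.41

Earnings Tax: taxable = €6713.00 − €310.00 = €6403.00
  €474.25 + 28.57% × (€6403.00 − €3800.00) = €474.25 + 28.57% × €2603.00 = €1217.93
Unemployment Insurance: 6.8% × €6713.00 = €456.48
Total: €1217.93 + €456.48 = €1674.41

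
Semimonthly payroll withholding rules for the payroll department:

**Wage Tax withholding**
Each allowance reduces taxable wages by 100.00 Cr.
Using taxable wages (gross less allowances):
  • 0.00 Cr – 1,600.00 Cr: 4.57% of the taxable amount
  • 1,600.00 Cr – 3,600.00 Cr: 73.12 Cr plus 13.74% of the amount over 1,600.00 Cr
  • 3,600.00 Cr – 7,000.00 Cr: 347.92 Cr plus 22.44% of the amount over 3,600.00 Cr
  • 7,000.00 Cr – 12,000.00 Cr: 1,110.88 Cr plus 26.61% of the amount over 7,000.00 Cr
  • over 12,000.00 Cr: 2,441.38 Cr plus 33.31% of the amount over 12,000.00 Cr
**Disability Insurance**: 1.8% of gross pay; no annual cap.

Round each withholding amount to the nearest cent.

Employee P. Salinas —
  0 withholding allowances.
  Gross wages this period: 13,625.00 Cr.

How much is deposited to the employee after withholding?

Wage Tax: taxable = 13,625.00 Cr
  2,441.38 Cr + 33.31% × (13,625.00 Cr − 12,000.00 Cr) = 2,441.38 Cr + 33.31% × 1,625.00 Cr = 2,982.67 Cr
Disability Insurance: 1.8% × 13,625.00 Cr = 245.25 Cr
Total withheld: 2,982.67 Cr + 245.25 Cr = 3,227.92 Cr
Net pay: 13,625.00 Cr − 3,227.92 Cr = 10,397.08 Cr

10,397.08 Cr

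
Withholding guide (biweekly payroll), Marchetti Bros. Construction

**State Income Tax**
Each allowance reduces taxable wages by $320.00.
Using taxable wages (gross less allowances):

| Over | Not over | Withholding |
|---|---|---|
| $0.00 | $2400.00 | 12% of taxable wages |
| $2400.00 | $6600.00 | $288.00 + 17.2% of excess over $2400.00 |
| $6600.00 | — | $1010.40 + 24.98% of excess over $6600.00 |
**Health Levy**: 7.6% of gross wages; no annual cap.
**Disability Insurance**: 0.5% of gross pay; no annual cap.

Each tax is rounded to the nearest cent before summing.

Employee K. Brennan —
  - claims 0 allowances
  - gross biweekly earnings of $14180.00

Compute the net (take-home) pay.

$10127.54

State Income Tax: taxable = $14180.00
  $1010.40 + 24.98% × ($14180.00 − $6600.00) = $1010.40 + 24.98% × $7580.00 = $2903.88
Health Levy: 7.6% × $14180.00 = $1077.68
Disability Insurance: 0.5% × $14180.00 = $70.90
Total withheld: $2903.88 + $1077.68 + $70.90 = $4052.46
Net pay: $14180.00 − $4052.46 = $10127.54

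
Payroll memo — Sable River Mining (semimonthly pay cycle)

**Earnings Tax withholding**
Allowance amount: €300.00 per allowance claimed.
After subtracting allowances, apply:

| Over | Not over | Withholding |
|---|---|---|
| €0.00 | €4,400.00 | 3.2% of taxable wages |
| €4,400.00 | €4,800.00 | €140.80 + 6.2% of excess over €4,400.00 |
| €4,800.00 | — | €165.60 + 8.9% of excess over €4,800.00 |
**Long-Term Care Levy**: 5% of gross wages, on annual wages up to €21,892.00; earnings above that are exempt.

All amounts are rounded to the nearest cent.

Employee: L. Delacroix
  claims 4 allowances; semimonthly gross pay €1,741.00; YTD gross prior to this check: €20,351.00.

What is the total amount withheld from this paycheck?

€94.36

Earnings Tax: taxable = €1,741.00 − 4×€300.00 = €541.00
  3.2% × €541.00 = €17.31
Long-Term Care Levy: cap €21,892.00 − YTD €20,351.00 = €1,541.00 subject; 5% × €1,541.00 = €77.05
Total: €17.31 + €77.05 = €94.36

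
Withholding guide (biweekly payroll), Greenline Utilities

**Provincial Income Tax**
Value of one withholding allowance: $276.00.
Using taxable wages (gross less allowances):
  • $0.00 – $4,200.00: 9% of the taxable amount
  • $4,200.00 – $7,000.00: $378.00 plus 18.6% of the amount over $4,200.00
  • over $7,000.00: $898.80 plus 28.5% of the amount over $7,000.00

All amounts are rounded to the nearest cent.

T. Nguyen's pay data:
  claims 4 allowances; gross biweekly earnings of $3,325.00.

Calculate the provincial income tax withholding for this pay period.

$199.89

Provincial Income Tax: taxable = $3,325.00 − 4×$276.00 = $2,221.00
  9% × $2,221.00 = $199.89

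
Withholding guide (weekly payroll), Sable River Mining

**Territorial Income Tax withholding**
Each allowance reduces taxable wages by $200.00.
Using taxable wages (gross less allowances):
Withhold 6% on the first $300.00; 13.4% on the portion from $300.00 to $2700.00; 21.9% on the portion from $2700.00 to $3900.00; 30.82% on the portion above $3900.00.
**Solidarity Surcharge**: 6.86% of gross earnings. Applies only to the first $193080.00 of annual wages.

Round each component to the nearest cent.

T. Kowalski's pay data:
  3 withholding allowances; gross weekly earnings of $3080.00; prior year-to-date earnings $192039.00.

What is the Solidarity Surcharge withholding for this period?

$71.41

Solidarity Surcharge: cap $193080.00 − YTD $192039.00 = $1041.00 subject; 6.86% × $1041.00 = $71.41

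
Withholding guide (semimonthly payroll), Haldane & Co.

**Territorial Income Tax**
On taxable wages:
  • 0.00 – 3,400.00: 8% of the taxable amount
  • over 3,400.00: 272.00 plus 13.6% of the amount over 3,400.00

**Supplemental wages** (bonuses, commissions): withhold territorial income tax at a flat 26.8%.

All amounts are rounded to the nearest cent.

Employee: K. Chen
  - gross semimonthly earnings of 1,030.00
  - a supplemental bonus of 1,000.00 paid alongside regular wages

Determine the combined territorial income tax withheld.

350.40

Territorial Income Tax: taxable = 1,030.00
  8% × 1,030.00 = 82.40
Supplemental (26.8% flat on bonus): 26.8% × 1,000.00 = 268.00
Total territorial income tax: 82.40 + 268.00 = 350.40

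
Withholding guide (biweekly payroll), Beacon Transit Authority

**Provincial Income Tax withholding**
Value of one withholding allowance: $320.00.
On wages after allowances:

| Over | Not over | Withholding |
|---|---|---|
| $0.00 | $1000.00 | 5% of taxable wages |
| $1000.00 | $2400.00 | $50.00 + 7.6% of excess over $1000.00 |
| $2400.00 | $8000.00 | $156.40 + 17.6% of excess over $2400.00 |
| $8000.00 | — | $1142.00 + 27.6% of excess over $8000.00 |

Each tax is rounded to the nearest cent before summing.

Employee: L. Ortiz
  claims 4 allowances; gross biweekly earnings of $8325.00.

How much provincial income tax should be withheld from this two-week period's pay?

$973.92

Provincial Income Tax: taxable = $8325.00 − 4×$320.00 = $7045.00
  $156.40 + 17.6% × ($7045.00 − $2400.00) = $156.40 + 17.6% × $4645.00 = $973.92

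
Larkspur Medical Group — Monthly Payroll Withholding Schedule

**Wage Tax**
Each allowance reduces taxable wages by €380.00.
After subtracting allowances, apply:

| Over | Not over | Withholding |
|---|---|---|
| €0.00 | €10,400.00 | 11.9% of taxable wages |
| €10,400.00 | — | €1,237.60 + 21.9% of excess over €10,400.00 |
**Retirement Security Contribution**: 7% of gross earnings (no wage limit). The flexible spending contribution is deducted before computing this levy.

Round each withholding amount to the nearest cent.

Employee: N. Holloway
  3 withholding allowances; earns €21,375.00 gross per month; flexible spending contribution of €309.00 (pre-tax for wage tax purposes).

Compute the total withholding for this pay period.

€4,798.41

Wage Tax: taxable = €21,375.00 − €309.00 − 3×€380.00 = €19,926.00
  €1,237.60 + 21.9% × (€19,926.00 − €10,400.00) = €1,237.60 + 21.9% × €9,526.00 = €3,323.79
Retirement Security Contribution: 7% × €21,066.00 = €1,474.62
Total: €3,323.79 + €1,474.62 = €4,798.41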